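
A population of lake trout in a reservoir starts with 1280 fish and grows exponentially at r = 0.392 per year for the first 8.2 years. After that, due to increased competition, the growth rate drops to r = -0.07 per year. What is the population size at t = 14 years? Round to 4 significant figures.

Phase 1: N(8.2) = 1280·e^(0.392×8.2) = 1280·e^3.214 = 31857.1.
Phase 2 runs for 14 − 8.2 = 5.8 years at r = -0.07.
N(14) = 31857.1·e^(-0.07×5.8) = 31857.1·e^-0.406 = 21226.7.

21230 fish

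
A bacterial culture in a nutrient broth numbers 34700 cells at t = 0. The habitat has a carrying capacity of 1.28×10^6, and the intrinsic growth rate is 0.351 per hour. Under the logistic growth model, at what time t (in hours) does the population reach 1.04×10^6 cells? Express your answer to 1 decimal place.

A = (K − N₀)/N₀ = (1.28×10^6 − 34700)/34700 = 35.888.
Solve 1.28×10^6/(1 + 35.888·e^(−0.351t)) = 1.04×10^6: 1 + 35.888·e^(−0.351t) = 1.2308, so e^(−0.351t) = 0.00643033.
−0.351·t = ln(0.00643033) = -5.0467, so t = 5.0467/0.351 = 14.378.

14.4 hours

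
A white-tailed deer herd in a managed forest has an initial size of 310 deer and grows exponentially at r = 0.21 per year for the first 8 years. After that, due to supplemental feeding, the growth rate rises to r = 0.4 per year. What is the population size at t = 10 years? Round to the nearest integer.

3702 deer

Phase 1: N(8) = 310·e^(0.21×8) = 310·e^1.68 = 1663.32.
Phase 2 runs for 10 − 8 = 2 years at r = 0.4.
N(10) = 1663.32·e^(0.4×2) = 1663.32·e^0.8 = 3701.79.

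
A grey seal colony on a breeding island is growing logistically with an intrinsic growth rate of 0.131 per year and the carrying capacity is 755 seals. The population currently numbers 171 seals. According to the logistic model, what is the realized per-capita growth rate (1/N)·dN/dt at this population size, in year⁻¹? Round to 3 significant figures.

0.101 per year

(1/N)·dN/dt = r(1 − N/K) = 0.131 × (1 − 171/755).
= 0.131 × 0.77351 = 0.10133.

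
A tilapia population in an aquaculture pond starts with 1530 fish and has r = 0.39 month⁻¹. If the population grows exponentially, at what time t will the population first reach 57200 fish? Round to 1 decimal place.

9.3 months

Set N₀·e^(rt) = 57200: e^(0.39·t) = 57200/1530 = 37.386.
0.39·t = ln(37.386) = 3.6213, so t = 3.6213/0.39 = 9.2853.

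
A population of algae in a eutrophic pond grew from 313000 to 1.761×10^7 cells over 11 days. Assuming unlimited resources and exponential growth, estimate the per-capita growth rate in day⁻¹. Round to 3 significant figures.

From N(t) = N₀·e^(rt): e^(r·11) = 1.761×10^7/313000 = 56.262.
r·11 = ln(56.262) = 4.03, so r = 4.03/11 = 0.36637.

0.366 per day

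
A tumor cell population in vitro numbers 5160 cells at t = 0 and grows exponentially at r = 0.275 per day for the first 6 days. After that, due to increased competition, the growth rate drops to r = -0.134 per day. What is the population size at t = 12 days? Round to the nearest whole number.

Phase 1: N(6) = 5160·e^(0.275×6) = 5160·e^1.65 = 26868.
Phase 2 runs for 12 − 6 = 6 days at r = -0.134.
N(12) = 26868·e^(-0.134×6) = 26868·e^-0.804 = 12024.4.

12024 cells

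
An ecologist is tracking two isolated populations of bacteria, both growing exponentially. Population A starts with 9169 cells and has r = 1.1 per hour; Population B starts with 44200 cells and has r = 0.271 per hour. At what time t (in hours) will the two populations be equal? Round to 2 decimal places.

1.90 hours

Set 9169·e^(1.1t) = 44200·e^(0.271t).
e^((1.1 − 0.271)t) = 44200/9169 → e^(0.829·t) = 4.8206.
0.829·t = ln(4.8206) = 1.5729, so t = 1.5729/0.829 = 1.8973.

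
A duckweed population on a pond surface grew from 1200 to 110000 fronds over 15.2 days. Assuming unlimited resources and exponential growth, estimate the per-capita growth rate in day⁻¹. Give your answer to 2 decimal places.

0.30 per day

From N(t) = N₀·e^(rt): e^(r·15.2) = 110000/1200 = 91.667.
r·15.2 = ln(91.667) = 4.5182, so r = 4.5182/15.2 = 0.29725.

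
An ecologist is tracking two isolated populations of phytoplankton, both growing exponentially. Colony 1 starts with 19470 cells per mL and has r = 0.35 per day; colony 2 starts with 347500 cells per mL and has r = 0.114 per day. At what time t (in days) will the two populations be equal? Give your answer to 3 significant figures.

Set 19470·e^(0.35t) = 347500·e^(0.114t).
e^((0.35 − 0.114)t) = 347500/19470 → e^(0.236·t) = 17.848.
0.236·t = ln(17.848) = 2.8819, so t = 2.8819/0.236 = 12.211.

12.2 days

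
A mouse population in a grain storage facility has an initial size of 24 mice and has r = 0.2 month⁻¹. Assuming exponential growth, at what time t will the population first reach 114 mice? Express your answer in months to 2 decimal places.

Set N₀·e^(rt) = 114: e^(0.2·t) = 114/24 = 4.75.
0.2·t = ln(4.75) = 1.5581, so t = 1.5581/0.2 = 7.7907.

7.79 months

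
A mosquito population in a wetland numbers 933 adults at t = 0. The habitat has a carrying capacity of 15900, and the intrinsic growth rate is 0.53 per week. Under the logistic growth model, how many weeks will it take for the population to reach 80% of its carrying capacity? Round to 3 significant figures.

A = (K − N₀)/N₀ = (15900 − 933)/933 = 16.042.
Solve 15900/(1 + 16.042·e^(−0.53t)) = 12720: 1 + 16.042·e^(−0.53t) = 1.25, so e^(−0.53t) = 0.0155843.
−0.53·t = ln(0.0155843) = -4.1615, so t = 4.1615/0.53 = 7.8519.

7.85 weeks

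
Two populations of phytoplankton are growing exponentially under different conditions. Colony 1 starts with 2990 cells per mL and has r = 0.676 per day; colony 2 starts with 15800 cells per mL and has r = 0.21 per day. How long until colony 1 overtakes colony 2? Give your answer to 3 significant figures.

Set 2990·e^(0.676t) = 15800·e^(0.21t).
e^((0.676 − 0.21)t) = 15800/2990 → e^(0.466·t) = 5.2843.
0.466·t = ln(5.2843) = 1.6647, so t = 1.6647/0.466 = 3.5724.

3.57 days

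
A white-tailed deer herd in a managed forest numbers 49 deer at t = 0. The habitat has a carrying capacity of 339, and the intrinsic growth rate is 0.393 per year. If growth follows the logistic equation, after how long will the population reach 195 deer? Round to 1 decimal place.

A = (K − N₀)/N₀ = (339 − 49)/49 = 5.9184.
Solve 339/(1 + 5.9184·e^(−0.393t)) = 195: 1 + 5.9184·e^(−0.393t) = 1.7385, so e^(−0.393t) = 0.124775.
−0.393·t = ln(0.124775) = -2.0812, so t = 2.0812/0.393 = 5.2958.

5.3 years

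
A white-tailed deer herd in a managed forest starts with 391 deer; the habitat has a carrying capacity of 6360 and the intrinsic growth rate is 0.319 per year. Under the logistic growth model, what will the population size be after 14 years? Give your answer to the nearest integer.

5411 deer

A = (K − N₀)/N₀ = (6360 − 391)/391 = 15.266.
N(t) = K/(1 + A·e^(−rt)) = 6360/(1 + 15.266×e^(−0.319×14)).
e^(−4.466) = 0.011493; denominator = 1 + 15.266×0.011493 = 1.1755.
N = 6360/1.1755 = 5410.67.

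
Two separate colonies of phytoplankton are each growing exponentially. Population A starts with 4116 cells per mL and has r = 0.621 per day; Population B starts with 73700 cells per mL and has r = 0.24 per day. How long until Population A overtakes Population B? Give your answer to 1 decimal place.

Set 4116·e^(0.621t) = 73700·e^(0.24t).
e^((0.621 − 0.24)t) = 73700/4116 → e^(0.381·t) = 17.906.
0.381·t = ln(17.906) = 2.8851, so t = 2.8851/0.381 = 7.5725.

7.6 days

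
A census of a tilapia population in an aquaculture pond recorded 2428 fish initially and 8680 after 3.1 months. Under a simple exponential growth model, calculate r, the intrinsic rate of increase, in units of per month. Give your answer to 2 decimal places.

From N(t) = N₀·e^(rt): e^(r·3.1) = 8680/2428 = 3.575.
r·3.1 = ln(3.575) = 1.274, so r = 1.274/3.1 = 0.41095.

0.41 per month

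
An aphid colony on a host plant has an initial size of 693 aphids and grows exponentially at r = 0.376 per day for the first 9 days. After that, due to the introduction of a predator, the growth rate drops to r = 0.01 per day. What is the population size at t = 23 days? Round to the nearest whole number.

23506 aphids

Phase 1: N(9) = 693·e^(0.376×9) = 693·e^3.384 = 20435.5.
Phase 2 runs for 23 − 9 = 14 days at r = 0.01.
N(23) = 20435.5·e^(0.01×14) = 20435.5·e^0.14 = 23506.4.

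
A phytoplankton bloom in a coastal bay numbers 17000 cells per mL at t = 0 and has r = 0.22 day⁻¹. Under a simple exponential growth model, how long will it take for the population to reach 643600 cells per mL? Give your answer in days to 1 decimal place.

16.5 days

Set N₀·e^(rt) = 643600: e^(0.22·t) = 643600/17000 = 37.859.
0.22·t = ln(37.859) = 3.6339, so t = 3.6339/0.22 = 16.518.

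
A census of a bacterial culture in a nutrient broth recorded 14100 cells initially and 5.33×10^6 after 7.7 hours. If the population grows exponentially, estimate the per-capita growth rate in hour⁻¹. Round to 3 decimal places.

From N(t) = N₀·e^(rt): e^(r·7.7) = 5.33×10^6/14100 = 378.01.
r·7.7 = ln(378.01) = 5.9349, so r = 5.9349/7.7 = 0.77077.

0.771 per hour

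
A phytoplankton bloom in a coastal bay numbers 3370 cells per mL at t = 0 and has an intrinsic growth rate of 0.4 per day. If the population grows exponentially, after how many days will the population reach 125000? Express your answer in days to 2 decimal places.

9.03 days

Set N₀·e^(rt) = 125000: e^(0.4·t) = 125000/3370 = 37.092.
0.4·t = ln(37.092) = 3.6134, so t = 3.6134/0.4 = 9.0335.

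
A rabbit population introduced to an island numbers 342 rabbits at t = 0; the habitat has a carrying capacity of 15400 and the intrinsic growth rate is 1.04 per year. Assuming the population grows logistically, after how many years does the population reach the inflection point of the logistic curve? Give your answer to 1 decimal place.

3.6 years

Logistic growth is fastest at N = K/2 = 7700.
A = (K − N₀)/N₀ = 44.029. Set K/(1 + A·e^(−rt)) = K/2 → A·e^(−rt) = 1.
e^(−1.04t) = 1/44.029 = 0.0227122, so t = ln(44.029)/1.04 = 3.7849/1.04 = 3.6393.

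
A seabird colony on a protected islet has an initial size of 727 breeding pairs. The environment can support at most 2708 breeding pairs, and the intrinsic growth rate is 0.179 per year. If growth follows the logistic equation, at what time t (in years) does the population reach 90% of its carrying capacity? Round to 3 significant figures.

17.9 years

A = (K − N₀)/N₀ = (2708 − 727)/727 = 2.7249.
Solve 2708/(1 + 2.7249·e^(−0.179t)) = 2437.2: 1 + 2.7249·e^(−0.179t) = 1.1111, so e^(−0.179t) = 0.0407763.
−0.179·t = ln(0.0407763) = -3.1997, so t = 3.1997/0.179 = 17.875.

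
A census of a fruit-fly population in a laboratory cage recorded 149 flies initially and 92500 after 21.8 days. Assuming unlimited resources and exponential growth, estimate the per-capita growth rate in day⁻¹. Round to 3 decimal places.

From N(t) = N₀·e^(rt): e^(r·21.8) = 92500/149 = 620.81.
r·21.8 = ln(620.81) = 6.431, so r = 6.431/21.8 = 0.295.

0.295 per day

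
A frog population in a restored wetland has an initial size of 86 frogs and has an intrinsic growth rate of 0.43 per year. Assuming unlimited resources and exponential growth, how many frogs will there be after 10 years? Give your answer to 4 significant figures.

N(t) = N₀·e^(rt) = 86 × e^(0.43×10) = 86 × e^4.3.
e^4.3 ≈ 73.7, so N ≈ 86 × 73.7 = 6338.18.

6338 frogs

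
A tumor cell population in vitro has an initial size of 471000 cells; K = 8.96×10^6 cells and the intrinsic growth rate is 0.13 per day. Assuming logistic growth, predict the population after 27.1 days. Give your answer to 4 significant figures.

A = (K − N₀)/N₀ = (8.96×10^6 − 471000)/471000 = 18.023.
N(t) = K/(1 + A·e^(−rt)) = 8.96×10^6/(1 + 18.023×e^(−0.13×27.1)).
e^(−3.523) = 0.029511; denominator = 1 + 18.023×0.029511 = 1.5319.
N = 8.96×10^6/1.5319 = 5.84901×10^6.

5849000 cells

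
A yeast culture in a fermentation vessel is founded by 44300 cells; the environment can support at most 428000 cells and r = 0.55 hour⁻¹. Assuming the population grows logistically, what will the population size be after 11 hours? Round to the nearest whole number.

419434 cells

A = (K − N₀)/N₀ = (428000 − 44300)/44300 = 8.6614.
N(t) = K/(1 + A·e^(−rt)) = 428000/(1 + 8.6614×e^(−0.55×11)).
e^(−6.05) = 0.0023579; denominator = 1 + 8.6614×0.0023579 = 1.0204.
N = 428000/1.0204 = 419434.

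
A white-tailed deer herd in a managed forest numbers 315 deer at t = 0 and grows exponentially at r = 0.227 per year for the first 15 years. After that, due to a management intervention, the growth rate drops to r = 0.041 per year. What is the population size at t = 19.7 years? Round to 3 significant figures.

11500 deer

Phase 1: N(15) = 315·e^(0.227×15) = 315·e^3.405 = 9486.
Phase 2 runs for 19.7 − 15 = 4.7 years at r = 0.041.
N(19.7) = 9486·e^(0.041×4.7) = 9486·e^0.1927 = 11502.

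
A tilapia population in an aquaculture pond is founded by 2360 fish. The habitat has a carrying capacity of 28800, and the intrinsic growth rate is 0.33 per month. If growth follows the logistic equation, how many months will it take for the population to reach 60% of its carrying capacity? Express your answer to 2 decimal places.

A = (K − N₀)/N₀ = (28800 − 2360)/2360 = 11.203.
Solve 28800/(1 + 11.203·e^(−0.33t)) = 17280: 1 + 11.203·e^(−0.33t) = 1.6667, so e^(−0.33t) = 0.0595058.
−0.33·t = ln(0.0595058) = -2.8217, so t = 2.8217/0.33 = 8.5506.

8.55 months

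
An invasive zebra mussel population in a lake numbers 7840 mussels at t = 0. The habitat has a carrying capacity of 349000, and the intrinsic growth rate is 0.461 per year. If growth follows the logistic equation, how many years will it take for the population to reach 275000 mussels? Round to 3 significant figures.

11.0 years

A = (K − N₀)/N₀ = (349000 − 7840)/7840 = 43.515.
Solve 349000/(1 + 43.515·e^(−0.461t)) = 275000: 1 + 43.515·e^(−0.461t) = 1.2691, so e^(−0.461t) = 0.00618382.
−0.461·t = ln(0.00618382) = -5.0858, so t = 5.0858/0.461 = 11.032.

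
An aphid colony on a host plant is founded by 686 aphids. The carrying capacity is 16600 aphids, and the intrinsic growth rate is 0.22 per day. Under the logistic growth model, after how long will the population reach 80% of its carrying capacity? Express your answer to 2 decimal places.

20.59 days

A = (K − N₀)/N₀ = (16600 − 686)/686 = 23.198.
Solve 16600/(1 + 23.198·e^(−0.22t)) = 13280: 1 + 23.198·e^(−0.22t) = 1.25, so e^(−0.22t) = 0.0107767.
−0.22·t = ln(0.0107767) = -4.5304, so t = 4.5304/0.22 = 20.593.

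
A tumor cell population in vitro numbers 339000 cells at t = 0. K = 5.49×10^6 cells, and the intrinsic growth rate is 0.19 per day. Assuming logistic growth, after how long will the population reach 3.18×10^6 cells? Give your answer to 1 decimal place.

A = (K − N₀)/N₀ = (5.49×10^6 − 339000)/339000 = 15.195.
Solve 5.49×10^6/(1 + 15.195·e^(−0.19t)) = 3.18×10^6: 1 + 15.195·e^(−0.19t) = 1.7264, so e^(−0.19t) = 0.0478072.
−0.19·t = ln(0.0478072) = -3.0406, so t = 3.0406/0.19 = 16.003.

16.0 days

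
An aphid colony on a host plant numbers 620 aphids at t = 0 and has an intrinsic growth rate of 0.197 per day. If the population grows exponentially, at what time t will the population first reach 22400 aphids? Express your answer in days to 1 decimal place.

18.2 days

Set N₀·e^(rt) = 22400: e^(0.197·t) = 22400/620 = 36.129.
0.197·t = ln(36.129) = 3.5871, so t = 3.5871/0.197 = 18.209.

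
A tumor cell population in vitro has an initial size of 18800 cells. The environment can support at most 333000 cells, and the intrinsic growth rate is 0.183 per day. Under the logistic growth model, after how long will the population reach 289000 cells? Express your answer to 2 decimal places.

25.67 days

A = (K − N₀)/N₀ = (333000 − 18800)/18800 = 16.713.
Solve 333000/(1 + 16.713·e^(−0.183t)) = 289000: 1 + 16.713·e^(−0.183t) = 1.1522, so e^(−0.183t) = 0.00910975.
−0.183·t = ln(0.00910975) = -4.6984, so t = 4.6984/0.183 = 25.674.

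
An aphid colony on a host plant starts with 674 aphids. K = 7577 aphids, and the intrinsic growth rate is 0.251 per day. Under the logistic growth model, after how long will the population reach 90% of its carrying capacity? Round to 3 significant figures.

A = (K − N₀)/N₀ = (7577 − 674)/674 = 10.242.
Solve 7577/(1 + 10.242·e^(−0.251t)) = 6819.3: 1 + 10.242·e^(−0.251t) = 1.1111, so e^(−0.251t) = 0.0108487.
−0.251·t = ln(0.0108487) = -4.5237, so t = 4.5237/0.251 = 18.023.

18.0 days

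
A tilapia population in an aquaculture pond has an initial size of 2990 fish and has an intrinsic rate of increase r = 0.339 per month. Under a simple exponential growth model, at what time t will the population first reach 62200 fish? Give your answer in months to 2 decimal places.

8.95 months

Set N₀·e^(rt) = 62200: e^(0.339·t) = 62200/2990 = 20.803.
0.339·t = ln(20.803) = 3.0351, so t = 3.0351/0.339 = 8.953.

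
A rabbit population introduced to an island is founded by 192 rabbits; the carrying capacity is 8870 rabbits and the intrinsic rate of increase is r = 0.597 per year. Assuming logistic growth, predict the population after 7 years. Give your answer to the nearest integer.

5242 rabbits

A = (K − N₀)/N₀ = (8870 − 192)/192 = 45.198.
N(t) = K/(1 + A·e^(−rt)) = 8870/(1 + 45.198×e^(−0.597×7)).
e^(−4.179) = 0.015314; denominator = 1 + 45.198×0.015314 = 1.6922.
N = 8870/1.6922 = 5241.84.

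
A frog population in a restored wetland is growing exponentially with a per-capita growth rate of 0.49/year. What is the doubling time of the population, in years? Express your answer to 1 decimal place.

Doubling time t_d = ln(2)/r = 0.6931/0.49 = 1.4146.

1.4 years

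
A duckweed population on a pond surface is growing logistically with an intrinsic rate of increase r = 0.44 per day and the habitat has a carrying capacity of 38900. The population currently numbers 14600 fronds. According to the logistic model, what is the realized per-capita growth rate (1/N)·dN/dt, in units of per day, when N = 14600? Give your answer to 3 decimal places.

(1/N)·dN/dt = r(1 − N/K) = 0.44 × (1 − 14600/38900).
= 0.44 × 0.62468 = 0.27486.

0.275 per day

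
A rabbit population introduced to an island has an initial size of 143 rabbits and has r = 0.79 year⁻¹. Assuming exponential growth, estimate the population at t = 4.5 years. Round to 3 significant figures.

5000 rabbits

N(t) = N₀·e^(rt) = 143 × e^(0.79×4.5) = 143 × e^3.555.
e^3.555 ≈ 34.988, so N ≈ 143 × 34.988 = 5003.26.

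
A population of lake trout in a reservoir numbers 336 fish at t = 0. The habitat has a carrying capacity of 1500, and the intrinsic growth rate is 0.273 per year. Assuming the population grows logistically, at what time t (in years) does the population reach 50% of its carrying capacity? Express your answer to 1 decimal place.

A = (K − N₀)/N₀ = (1500 − 336)/336 = 3.4643.
Solve 1500/(1 + 3.4643·e^(−0.273t)) = 750: 1 + 3.4643·e^(−0.273t) = 2, so e^(−0.273t) = 0.28866.
−0.273·t = ln(0.28866) = -1.2425, so t = 1.2425/0.273 = 4.5513.

4.6 years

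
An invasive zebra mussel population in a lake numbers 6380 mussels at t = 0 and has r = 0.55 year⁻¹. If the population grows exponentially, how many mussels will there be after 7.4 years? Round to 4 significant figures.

N(t) = N₀·e^(rt) = 6380 × e^(0.55×7.4) = 6380 × e^4.07.
e^4.07 ≈ 58.557, so N ≈ 6380 × 58.557 = 373593.

373600 mussels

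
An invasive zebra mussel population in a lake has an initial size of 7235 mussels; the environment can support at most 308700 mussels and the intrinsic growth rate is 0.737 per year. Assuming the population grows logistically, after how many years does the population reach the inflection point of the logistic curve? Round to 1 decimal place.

Logistic growth is fastest at N = K/2 = 154350.
A = (K − N₀)/N₀ = 41.668. Set K/(1 + A·e^(−rt)) = K/2 → A·e^(−rt) = 1.
e^(−0.737t) = 1/41.668 = 0.0239995, so t = ln(41.668)/0.737 = 3.7297/0.737 = 5.0607.

5.1 years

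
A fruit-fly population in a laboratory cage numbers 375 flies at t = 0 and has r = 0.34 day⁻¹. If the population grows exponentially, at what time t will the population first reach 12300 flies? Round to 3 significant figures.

Set N₀·e^(rt) = 12300: e^(0.34·t) = 12300/375 = 32.8.
0.34·t = ln(32.8) = 3.4904, so t = 3.4904/0.34 = 10.266.

10.3 days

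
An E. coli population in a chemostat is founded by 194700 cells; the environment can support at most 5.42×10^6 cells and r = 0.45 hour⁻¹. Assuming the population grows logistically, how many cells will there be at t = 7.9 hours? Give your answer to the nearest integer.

A = (K − N₀)/N₀ = (5.42×10^6 − 194700)/194700 = 26.838.
N(t) = K/(1 + A·e^(−rt)) = 5.42×10^6/(1 + 26.838×e^(−0.45×7.9)).
e^(−3.555) = 0.028581; denominator = 1 + 26.838×0.028581 = 1.7671.
N = 5.42×10^6/1.7671 = 3.067245×10^6.

3067245 cells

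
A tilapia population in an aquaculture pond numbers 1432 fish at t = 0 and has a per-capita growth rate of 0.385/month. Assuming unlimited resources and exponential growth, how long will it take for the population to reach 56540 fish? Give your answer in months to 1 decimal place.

Set N₀·e^(rt) = 56540: e^(0.385·t) = 56540/1432 = 39.483.
0.385·t = ln(39.483) = 3.6759, so t = 3.6759/0.385 = 9.5477.

9.5 months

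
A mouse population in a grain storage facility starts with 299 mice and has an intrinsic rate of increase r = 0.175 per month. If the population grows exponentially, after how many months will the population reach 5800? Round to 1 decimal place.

Set N₀·e^(rt) = 5800: e^(0.175·t) = 5800/299 = 19.398.
0.175·t = ln(19.398) = 2.9652, so t = 2.9652/0.175 = 16.944.

16.9 months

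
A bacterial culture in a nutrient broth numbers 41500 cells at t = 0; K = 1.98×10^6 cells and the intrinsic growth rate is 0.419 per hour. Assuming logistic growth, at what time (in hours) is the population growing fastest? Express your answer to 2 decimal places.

9.17 hours

Logistic growth is fastest at N = K/2 = 990000.
A = (K − N₀)/N₀ = 46.711. Set K/(1 + A·e^(−rt)) = K/2 → A·e^(−rt) = 1.
e^(−0.419t) = 1/46.711 = 0.0214083, so t = ln(46.711)/0.419 = 3.844/0.419 = 9.1742.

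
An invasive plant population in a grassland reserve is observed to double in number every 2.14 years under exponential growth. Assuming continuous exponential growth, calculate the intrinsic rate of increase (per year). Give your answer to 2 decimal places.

0.32 per year

r = ln(2)/t_d = 0.6931/2.14 = 0.3239.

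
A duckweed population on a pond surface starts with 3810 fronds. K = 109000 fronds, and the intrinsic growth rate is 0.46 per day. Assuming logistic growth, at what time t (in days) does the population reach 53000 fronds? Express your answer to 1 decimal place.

A = (K − N₀)/N₀ = (109000 − 3810)/3810 = 27.609.
Solve 109000/(1 + 27.609·e^(−0.46t)) = 53000: 1 + 27.609·e^(−0.46t) = 2.0566, so e^(−0.46t) = 0.0382704.
−0.46·t = ln(0.0382704) = -3.2631, so t = 3.2631/0.46 = 7.0937.

7.1 days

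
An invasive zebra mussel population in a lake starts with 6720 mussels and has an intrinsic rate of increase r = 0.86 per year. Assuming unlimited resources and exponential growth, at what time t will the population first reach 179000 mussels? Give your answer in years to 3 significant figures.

3.82 years

Set N₀·e^(rt) = 179000: e^(0.86·t) = 179000/6720 = 26.637.
0.86·t = ln(26.637) = 3.2823, so t = 3.2823/0.86 = 3.8166.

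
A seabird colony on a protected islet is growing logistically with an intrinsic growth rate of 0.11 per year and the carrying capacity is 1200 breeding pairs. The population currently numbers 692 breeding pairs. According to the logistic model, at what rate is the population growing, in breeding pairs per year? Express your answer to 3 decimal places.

32.224 breeding pairs per year

dN/dt = rN(1 − N/K) = 0.11 × 692 × (1 − 692/1200).
1 − 692/1200 = 0.42333; dN/dt = 0.11 × 692 × 0.42333 = 32.224.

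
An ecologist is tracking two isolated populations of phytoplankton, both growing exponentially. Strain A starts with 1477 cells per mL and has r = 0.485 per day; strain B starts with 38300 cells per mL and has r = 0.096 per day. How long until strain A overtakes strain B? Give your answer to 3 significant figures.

Set 1477·e^(0.485t) = 38300·e^(0.096t).
e^((0.485 − 0.096)t) = 38300/1477 → e^(0.389·t) = 25.931.
0.389·t = ln(25.931) = 3.2554, so t = 3.2554/0.389 = 8.3687.

8.37 days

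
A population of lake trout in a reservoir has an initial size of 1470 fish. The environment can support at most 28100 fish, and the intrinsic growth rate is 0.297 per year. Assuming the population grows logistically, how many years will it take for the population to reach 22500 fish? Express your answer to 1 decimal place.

14.4 years

A = (K − N₀)/N₀ = (28100 − 1470)/1470 = 18.116.
Solve 28100/(1 + 18.116·e^(−0.297t)) = 22500: 1 + 18.116·e^(−0.297t) = 1.2489, so e^(−0.297t) = 0.0137389.
−0.297·t = ln(0.0137389) = -4.2875, so t = 4.2875/0.297 = 14.436.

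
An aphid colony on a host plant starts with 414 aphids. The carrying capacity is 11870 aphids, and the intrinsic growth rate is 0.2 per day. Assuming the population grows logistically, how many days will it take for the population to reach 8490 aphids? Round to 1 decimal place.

A = (K − N₀)/N₀ = (11870 − 414)/414 = 27.671.
Solve 11870/(1 + 27.671·e^(−0.2t)) = 8490: 1 + 27.671·e^(−0.2t) = 1.3981, so e^(−0.2t) = 0.0143872.
−0.2·t = ln(0.0143872) = -4.2414, so t = 4.2414/0.2 = 21.207.

21.2 days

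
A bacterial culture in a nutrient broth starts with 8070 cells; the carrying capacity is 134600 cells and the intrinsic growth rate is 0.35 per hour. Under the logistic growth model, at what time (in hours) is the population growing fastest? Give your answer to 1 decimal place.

7.9 hours

Logistic growth is fastest at N = K/2 = 67300.
A = (K − N₀)/N₀ = 15.679. Set K/(1 + A·e^(−rt)) = K/2 → A·e^(−rt) = 1.
e^(−0.35t) = 1/15.679 = 0.0637793, so t = ln(15.679)/0.35 = 2.7523/0.35 = 7.8638.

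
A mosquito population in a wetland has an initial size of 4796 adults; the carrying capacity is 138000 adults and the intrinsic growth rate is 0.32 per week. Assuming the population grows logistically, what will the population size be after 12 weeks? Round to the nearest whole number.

86414 adults

A = (K − N₀)/N₀ = (138000 − 4796)/4796 = 27.774.
N(t) = K/(1 + A·e^(−rt)) = 138000/(1 + 27.774×e^(−0.32×12)).
e^(−3.84) = 0.021494; denominator = 1 + 27.774×0.021494 = 1.597.
N = 138000/1.597 = 86414.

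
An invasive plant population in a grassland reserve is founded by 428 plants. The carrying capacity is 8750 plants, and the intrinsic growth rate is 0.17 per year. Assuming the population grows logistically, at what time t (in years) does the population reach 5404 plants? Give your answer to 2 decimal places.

A = (K − N₀)/N₀ = (8750 − 428)/428 = 19.444.
Solve 8750/(1 + 19.444·e^(−0.17t)) = 5404: 1 + 19.444·e^(−0.17t) = 1.6192, so e^(−0.17t) = 0.0318439.
−0.17·t = ln(0.0318439) = -3.4469, so t = 3.4469/0.17 = 20.276.

20.28 years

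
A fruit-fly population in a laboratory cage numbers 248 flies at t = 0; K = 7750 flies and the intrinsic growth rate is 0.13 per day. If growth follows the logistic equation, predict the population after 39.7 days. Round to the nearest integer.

6604 flies

A = (K − N₀)/N₀ = (7750 − 248)/248 = 30.25.
N(t) = K/(1 + A·e^(−rt)) = 7750/(1 + 30.25×e^(−0.13×39.7)).
e^(−5.161) = 0.005736; denominator = 1 + 30.25×0.005736 = 1.1735.
N = 7750/1.1735 = 6604.1.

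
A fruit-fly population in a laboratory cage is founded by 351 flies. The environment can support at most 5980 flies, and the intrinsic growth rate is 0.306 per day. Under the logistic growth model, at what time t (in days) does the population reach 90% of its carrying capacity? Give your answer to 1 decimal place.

16.2 days

A = (K − N₀)/N₀ = (5980 − 351)/351 = 16.037.
Solve 5980/(1 + 16.037·e^(−0.306t)) = 5382: 1 + 16.037·e^(−0.306t) = 1.1111, so e^(−0.306t) = 0.00692841.
−0.306·t = ln(0.00692841) = -4.9721, so t = 4.9721/0.306 = 16.249.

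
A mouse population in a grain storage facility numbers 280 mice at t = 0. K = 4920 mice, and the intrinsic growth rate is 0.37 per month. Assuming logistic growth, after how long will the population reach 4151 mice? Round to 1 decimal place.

A = (K − N₀)/N₀ = (4920 − 280)/280 = 16.571.
Solve 4920/(1 + 16.571·e^(−0.37t)) = 4151: 1 + 16.571·e^(−0.37t) = 1.1853, so e^(−0.37t) = 0.0111793.
−0.37·t = ln(0.0111793) = -4.4937, so t = 4.4937/0.37 = 12.145.

12.1 months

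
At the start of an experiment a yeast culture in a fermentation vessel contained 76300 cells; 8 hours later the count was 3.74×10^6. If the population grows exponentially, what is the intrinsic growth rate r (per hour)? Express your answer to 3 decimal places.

From N(t) = N₀·e^(rt): e^(r·8) = 3.74×10^6/76300 = 49.017.
r·8 = ln(49.017) = 3.8922, so r = 3.8922/8 = 0.48652.

0.487 per hour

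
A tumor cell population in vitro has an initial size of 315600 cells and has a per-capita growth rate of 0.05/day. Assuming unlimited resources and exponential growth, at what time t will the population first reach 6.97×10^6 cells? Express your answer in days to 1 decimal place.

61.9 days

Set N₀·e^(rt) = 6.97×10^6: e^(0.05·t) = 6.97×10^6/315600 = 22.085.
0.05·t = ln(22.085) = 3.0949, so t = 3.0949/0.05 = 61.898.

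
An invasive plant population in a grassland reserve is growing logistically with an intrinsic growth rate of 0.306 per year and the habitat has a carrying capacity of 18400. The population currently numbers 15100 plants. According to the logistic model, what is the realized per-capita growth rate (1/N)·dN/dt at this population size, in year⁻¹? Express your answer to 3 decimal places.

(1/N)·dN/dt = r(1 − N/K) = 0.306 × (1 − 15100/18400).
= 0.306 × 0.17935 = 0.05488.

0.055 per year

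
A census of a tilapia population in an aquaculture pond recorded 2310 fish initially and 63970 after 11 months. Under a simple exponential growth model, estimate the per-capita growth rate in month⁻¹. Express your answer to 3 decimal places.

0.302 per month

From N(t) = N₀·e^(rt): e^(r·11) = 63970/2310 = 27.693.
r·11 = ln(27.693) = 3.3212, so r = 3.3212/11 = 0.30192.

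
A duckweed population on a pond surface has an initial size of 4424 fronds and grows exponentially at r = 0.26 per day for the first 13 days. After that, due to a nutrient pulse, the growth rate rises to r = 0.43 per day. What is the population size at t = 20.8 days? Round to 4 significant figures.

3718000 fronds

Phase 1: N(13) = 4424·e^(0.26×13) = 4424·e^3.38 = 129936.
Phase 2 runs for 20.8 − 13 = 7.8 days at r = 0.43.
N(20.8) = 129936·e^(0.43×7.8) = 129936·e^3.354 = 3.718383×10^6.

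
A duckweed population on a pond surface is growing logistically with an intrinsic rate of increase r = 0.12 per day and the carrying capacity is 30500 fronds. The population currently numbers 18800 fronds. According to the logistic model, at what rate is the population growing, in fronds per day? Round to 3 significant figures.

dN/dt = rN(1 − N/K) = 0.12 × 18800 × (1 − 18800/30500).
1 − 18800/30500 = 0.38361; dN/dt = 0.12 × 18800 × 0.38361 = 865.42.

865 fronds per day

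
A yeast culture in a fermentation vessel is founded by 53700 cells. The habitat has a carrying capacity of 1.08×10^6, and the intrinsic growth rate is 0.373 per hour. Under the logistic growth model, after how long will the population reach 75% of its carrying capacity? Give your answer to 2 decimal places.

10.85 hours

A = (K − N₀)/N₀ = (1.08×10^6 − 53700)/53700 = 19.112.
Solve 1.08×10^6/(1 + 19.112·e^(−0.373t)) = 810000: 1 + 19.112·e^(−0.373t) = 1.3333, so e^(−0.373t) = 0.0174413.
−0.373·t = ln(0.0174413) = -4.0489, so t = 4.0489/0.373 = 10.855.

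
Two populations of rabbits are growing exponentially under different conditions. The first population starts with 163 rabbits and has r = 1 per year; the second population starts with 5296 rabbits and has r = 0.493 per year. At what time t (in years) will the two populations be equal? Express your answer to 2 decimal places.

Set 163·e^(1t) = 5296·e^(0.493t).
e^((1 − 0.493)t) = 5296/163 → e^(0.507·t) = 32.491.
0.507·t = ln(32.491) = 3.481, so t = 3.481/0.507 = 6.8658.

6.87 years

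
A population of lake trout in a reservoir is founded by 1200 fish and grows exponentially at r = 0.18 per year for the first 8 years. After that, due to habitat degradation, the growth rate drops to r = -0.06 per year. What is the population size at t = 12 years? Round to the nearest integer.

3984 fish

Phase 1: N(8) = 1200·e^(0.18×8) = 1200·e^1.44 = 5064.83.
Phase 2 runs for 12 − 8 = 4 years at r = -0.06.
N(12) = 5064.83·e^(-0.06×4) = 5064.83·e^-0.24 = 3984.14.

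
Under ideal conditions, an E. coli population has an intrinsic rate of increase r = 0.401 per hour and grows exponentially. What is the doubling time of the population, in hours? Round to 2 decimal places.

1.73 hours

Doubling time t_d = ln(2)/r = 0.6931/0.401 = 1.7285.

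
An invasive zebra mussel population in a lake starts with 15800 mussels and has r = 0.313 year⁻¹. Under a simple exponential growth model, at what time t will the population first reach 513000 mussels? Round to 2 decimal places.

11.12 years

Set N₀·e^(rt) = 513000: e^(0.313·t) = 513000/15800 = 32.468.
0.313·t = ln(32.468) = 3.4803, so t = 3.4803/0.313 = 11.119.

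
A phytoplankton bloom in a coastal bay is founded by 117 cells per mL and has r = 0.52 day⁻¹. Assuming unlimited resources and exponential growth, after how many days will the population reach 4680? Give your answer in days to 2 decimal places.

Set N₀·e^(rt) = 4680: e^(0.52·t) = 4680/117 = 40.
0.52·t = ln(40) = 3.6889, so t = 3.6889/0.52 = 7.094.

7.09 days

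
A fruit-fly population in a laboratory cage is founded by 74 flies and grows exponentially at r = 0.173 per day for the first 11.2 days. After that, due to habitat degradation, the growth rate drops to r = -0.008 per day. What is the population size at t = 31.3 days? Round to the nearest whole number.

Phase 1: N(11.2) = 74·e^(0.173×11.2) = 74·e^1.938 = 513.713.
Phase 2 runs for 31.3 − 11.2 = 20.1 days at r = -0.008.
N(31.3) = 513.713·e^(-0.008×20.1) = 513.713·e^-0.1608 = 437.407.

437 flies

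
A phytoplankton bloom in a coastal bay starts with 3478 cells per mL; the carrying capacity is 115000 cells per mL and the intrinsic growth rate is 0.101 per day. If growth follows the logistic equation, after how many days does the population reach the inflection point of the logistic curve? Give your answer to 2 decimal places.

34.33 days

Logistic growth is fastest at N = K/2 = 57500.
A = (K − N₀)/N₀ = 32.065. Set K/(1 + A·e^(−rt)) = K/2 → A·e^(−rt) = 1.
e^(−0.101t) = 1/32.065 = 0.0311867, so t = ln(32.065)/0.101 = 3.4678/0.101 = 34.334.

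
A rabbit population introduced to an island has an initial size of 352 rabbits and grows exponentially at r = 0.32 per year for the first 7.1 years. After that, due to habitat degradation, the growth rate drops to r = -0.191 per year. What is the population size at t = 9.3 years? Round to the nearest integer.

Phase 1: N(7.1) = 352·e^(0.32×7.1) = 352·e^2.272 = 3413.97.
Phase 2 runs for 9.3 − 7.1 = 2.2 years at r = -0.191.
N(9.3) = 3413.97·e^(-0.191×2.2) = 3413.97·e^-0.4202 = 2242.69.

2243 rabbits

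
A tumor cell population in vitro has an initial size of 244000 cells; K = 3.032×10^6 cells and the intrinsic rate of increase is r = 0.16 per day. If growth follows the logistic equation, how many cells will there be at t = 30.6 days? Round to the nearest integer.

A = (K − N₀)/N₀ = (3.032×10^6 − 244000)/244000 = 11.426.
N(t) = K/(1 + A·e^(−rt)) = 3.032×10^6/(1 + 11.426×e^(−0.16×30.6)).
e^(−4.896) = 0.0074764; denominator = 1 + 11.426×0.0074764 = 1.0854.
N = 3.032×10^6/1.0854 = 2.79337×10^6.

2793370 cells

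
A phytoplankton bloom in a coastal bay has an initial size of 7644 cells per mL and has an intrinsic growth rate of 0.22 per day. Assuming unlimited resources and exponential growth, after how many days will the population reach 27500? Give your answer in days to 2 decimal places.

5.82 days

Set N₀·e^(rt) = 27500: e^(0.22·t) = 27500/7644 = 3.5976.
0.22·t = ln(3.5976) = 1.2803, so t = 1.2803/0.22 = 5.8194.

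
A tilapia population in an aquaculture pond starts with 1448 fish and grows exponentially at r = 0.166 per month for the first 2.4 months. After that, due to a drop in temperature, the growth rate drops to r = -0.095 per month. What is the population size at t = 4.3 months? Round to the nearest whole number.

Phase 1: N(2.4) = 1448·e^(0.166×2.4) = 1448·e^0.3984 = 2156.71.
Phase 2 runs for 4.3 − 2.4 = 1.9 months at r = -0.095.
N(4.3) = 2156.71·e^(-0.095×1.9) = 2156.71·e^-0.1805 = 1800.53.

1801 fish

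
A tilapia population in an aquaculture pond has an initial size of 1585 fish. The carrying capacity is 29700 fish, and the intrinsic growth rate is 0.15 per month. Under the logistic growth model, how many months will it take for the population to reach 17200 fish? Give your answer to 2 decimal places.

A = (K − N₀)/N₀ = (29700 − 1585)/1585 = 17.738.
Solve 29700/(1 + 17.738·e^(−0.15t)) = 17200: 1 + 17.738·e^(−0.15t) = 1.7267, so e^(−0.15t) = 0.0409706.
−0.15·t = ln(0.0409706) = -3.1949, so t = 3.1949/0.15 = 21.299.

21.30 months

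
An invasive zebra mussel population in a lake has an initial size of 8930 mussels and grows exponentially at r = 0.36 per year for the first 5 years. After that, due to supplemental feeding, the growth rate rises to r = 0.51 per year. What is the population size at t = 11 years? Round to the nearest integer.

1152186 mussels

Phase 1: N(5) = 8930·e^(0.36×5) = 8930·e^1.8 = 54023.4.
Phase 2 runs for 11 − 5 = 6 years at r = 0.51.
N(11) = 54023.4·e^(0.51×6) = 54023.4·e^3.06 = 1.152186×10^6.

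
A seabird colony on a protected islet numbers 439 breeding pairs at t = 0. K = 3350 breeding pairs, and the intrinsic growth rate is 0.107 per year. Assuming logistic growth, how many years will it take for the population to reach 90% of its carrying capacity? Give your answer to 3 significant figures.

38.2 years

A = (K − N₀)/N₀ = (3350 − 439)/439 = 6.631.
Solve 3350/(1 + 6.631·e^(−0.107t)) = 3015: 1 + 6.631·e^(−0.107t) = 1.1111, so e^(−0.107t) = 0.0167564.
−0.107·t = ln(0.0167564) = -4.089, so t = 4.089/0.107 = 38.215.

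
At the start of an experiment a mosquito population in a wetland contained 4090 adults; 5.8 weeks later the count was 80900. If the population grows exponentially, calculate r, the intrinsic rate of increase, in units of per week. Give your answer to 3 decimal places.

0.515 per week

From N(t) = N₀·e^(rt): e^(r·5.8) = 80900/4090 = 19.78.
r·5.8 = ln(19.78) = 2.9847, so r = 2.9847/5.8 = 0.5146.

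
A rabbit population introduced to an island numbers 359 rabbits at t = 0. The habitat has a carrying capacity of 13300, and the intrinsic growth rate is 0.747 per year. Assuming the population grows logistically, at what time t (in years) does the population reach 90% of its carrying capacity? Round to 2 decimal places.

A = (K − N₀)/N₀ = (13300 − 359)/359 = 36.047.
Solve 13300/(1 + 36.047·e^(−0.747t)) = 11970: 1 + 36.047·e^(−0.747t) = 1.1111, so e^(−0.747t) = 0.00308237.
−0.747·t = ln(0.00308237) = -5.7821, so t = 5.7821/0.747 = 7.7404.

7.74 years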